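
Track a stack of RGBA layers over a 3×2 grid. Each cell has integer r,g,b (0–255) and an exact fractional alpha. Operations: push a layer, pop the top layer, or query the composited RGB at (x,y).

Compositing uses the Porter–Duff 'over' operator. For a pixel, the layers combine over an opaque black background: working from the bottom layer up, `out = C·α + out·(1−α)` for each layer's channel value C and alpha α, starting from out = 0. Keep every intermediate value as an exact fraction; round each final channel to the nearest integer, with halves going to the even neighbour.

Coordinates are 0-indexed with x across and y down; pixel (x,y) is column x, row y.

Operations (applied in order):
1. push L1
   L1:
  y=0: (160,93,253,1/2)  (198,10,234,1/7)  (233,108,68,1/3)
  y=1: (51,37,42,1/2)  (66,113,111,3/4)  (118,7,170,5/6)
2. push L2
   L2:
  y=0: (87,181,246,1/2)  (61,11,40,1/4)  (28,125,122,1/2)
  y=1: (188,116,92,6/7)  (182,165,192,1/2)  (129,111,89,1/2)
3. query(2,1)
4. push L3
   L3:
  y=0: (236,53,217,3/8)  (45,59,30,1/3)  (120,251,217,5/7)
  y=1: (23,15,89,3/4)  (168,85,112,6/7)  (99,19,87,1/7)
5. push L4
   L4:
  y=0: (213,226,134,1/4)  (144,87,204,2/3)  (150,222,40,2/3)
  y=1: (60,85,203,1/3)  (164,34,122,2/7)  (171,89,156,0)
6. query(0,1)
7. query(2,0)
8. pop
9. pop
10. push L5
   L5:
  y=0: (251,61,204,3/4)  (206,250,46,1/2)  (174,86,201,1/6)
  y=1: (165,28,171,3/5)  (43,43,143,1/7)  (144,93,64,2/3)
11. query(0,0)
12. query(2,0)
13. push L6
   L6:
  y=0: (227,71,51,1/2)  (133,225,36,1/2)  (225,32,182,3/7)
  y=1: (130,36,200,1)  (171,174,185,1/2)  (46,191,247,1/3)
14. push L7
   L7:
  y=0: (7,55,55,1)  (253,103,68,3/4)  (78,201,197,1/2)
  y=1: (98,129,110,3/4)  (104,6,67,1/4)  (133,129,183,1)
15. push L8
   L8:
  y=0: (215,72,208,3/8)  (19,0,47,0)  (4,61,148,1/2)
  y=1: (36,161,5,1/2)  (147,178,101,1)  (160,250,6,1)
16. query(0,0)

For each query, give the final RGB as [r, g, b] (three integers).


query (2,1) [L1,L2] — begin 0,0,0
+L1 (α=5/6) → [295/3, 35/6, 425/3]
+L2 (α=1/2) → [341/3, 701/12, 346/3]
= [114, 58, 115]

query (0,1) [L1,L2,L3,L4] — begin 0,0,0
+L1 (α=1/2) → [51/2, 37/2, 21]
+L2 (α=6/7) → [2307/14, 1429/14, 573/7]
+L3 (α=3/4) → [3273/56, 2059/56, 1221/14]
+L4 (α=1/3) → [1651/28, 4439/84, 2642/21]
→ [59, 53, 126]

at x=2,y=0 over L1,L2,L3,L4:
L1 α=1/3: [233/3, 36, 68/3]
L2 α=1/2: [317/6, 161/2, 217/3]
L3 α=5/7: [2117/21, 1416/7, 527/3]
L4 α=2/3: [8417/63, 1508/7, 767/9]
rounded: [134, 215, 85]

query (0,0) [L1,L2,L5] — begin 0,0,0
after L1 α=1/2: [80, 93/2, 253/2]
after L2 α=1/2: [167/2, 455/4, 745/4]
after L5 α=3/4: [1673/8, 1187/16, 3193/16]
→ [209, 74, 200]

query (2,0) [L1,L2,L5] — begin 0,0,0
after L1 α=1/3: [233/3, 36, 68/3]
after L2 α=1/2: [317/6, 161/2, 217/3]
after L5 α=1/6: [2629/36, 977/12, 844/9]
rounded: [73, 81, 94]

at x=0,y=0 over L1,L2,L5,L6,L7,L8:
L1 α=1/2: [80, 93/2, 253/2]
L2 α=1/2: [167/2, 455/4, 745/4]
L5 α=3/4: [1673/8, 1187/16, 3193/16]
L6 α=1/2: [3489/16, 2323/32, 4009/32]
L7 α=1: [7, 55, 55]
L8 α=3/8: [85, 491/8, 899/8]
= [85, 61, 112]


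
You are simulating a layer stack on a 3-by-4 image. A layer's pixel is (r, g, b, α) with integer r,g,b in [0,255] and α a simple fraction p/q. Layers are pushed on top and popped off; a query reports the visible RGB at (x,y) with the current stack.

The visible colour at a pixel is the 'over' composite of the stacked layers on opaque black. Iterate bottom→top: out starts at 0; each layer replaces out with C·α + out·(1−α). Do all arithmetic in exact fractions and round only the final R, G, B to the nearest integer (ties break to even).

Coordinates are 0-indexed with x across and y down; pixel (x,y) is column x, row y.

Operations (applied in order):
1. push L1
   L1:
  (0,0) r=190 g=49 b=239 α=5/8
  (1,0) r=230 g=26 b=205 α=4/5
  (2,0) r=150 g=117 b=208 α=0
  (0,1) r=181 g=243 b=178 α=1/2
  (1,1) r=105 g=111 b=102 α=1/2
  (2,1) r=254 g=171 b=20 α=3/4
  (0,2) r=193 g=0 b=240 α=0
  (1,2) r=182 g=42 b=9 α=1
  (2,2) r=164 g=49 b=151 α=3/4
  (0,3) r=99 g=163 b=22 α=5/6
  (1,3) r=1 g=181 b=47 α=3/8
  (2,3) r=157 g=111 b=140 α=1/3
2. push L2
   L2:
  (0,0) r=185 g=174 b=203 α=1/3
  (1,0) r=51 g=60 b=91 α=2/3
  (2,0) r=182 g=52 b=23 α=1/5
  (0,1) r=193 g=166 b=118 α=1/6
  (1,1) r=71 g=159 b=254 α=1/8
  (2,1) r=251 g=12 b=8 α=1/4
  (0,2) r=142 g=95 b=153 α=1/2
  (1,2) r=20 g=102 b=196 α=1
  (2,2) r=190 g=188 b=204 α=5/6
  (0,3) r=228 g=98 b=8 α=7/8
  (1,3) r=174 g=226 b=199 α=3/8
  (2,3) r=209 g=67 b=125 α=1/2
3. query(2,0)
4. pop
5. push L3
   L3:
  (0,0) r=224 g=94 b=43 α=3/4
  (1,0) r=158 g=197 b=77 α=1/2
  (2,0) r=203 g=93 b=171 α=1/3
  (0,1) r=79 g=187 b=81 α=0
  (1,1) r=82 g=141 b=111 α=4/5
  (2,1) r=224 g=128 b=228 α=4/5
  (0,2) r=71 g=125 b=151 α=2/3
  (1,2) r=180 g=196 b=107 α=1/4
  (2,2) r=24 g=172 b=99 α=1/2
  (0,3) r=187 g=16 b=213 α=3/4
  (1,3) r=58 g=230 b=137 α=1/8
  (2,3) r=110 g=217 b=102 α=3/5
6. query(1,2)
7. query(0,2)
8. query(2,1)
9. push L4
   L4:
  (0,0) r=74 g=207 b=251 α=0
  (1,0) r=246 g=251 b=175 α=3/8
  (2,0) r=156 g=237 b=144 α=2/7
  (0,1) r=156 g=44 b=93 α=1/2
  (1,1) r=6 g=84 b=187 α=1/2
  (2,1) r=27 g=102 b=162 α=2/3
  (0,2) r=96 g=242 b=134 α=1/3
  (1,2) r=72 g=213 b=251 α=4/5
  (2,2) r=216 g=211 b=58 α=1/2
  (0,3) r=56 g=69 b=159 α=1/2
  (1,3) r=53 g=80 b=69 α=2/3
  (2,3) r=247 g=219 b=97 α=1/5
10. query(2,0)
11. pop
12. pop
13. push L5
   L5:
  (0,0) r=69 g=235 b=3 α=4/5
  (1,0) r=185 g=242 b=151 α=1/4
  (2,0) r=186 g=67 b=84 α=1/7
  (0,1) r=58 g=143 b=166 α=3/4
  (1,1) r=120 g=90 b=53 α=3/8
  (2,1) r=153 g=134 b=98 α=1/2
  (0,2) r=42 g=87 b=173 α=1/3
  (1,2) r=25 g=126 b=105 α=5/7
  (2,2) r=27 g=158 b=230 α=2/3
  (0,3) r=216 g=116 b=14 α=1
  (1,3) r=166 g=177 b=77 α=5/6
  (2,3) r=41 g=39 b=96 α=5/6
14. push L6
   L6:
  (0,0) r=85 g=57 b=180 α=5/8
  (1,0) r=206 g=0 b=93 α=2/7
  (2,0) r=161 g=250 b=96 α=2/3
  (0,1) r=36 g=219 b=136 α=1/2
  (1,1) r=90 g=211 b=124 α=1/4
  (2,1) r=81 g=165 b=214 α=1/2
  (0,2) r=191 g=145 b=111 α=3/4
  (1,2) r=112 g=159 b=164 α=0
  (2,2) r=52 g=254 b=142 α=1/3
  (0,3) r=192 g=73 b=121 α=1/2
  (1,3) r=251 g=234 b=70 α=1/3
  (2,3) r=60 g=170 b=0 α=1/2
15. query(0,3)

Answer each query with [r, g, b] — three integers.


at x=2,y=0 over L1,L2:
after L1 α=0: [0, 0, 0]
after L2 α=1/5: [182/5, 52/5, 23/5]
rounded: [36, 10, 5]

query (1,2) [L1,L3] — begin 0,0,0
after L1 α=1: [182, 42, 9]
after L3 α=1/4: [363/2, 161/2, 67/2]
→ [182, 80, 34]

at x=0,y=2 over L1,L3:
L1 α=0: [0, 0, 0]
L3 α=2/3: [142/3, 250/3, 302/3]
rounded: [47, 83, 101]

at x=2,y=1 over L1,L3:
L1 α=3/4: [381/2, 513/4, 15]
L3 α=4/5: [2173/10, 2561/20, 927/5]
→ [217, 128, 185]

query (2,0) [L1,L3,L4] — begin 0,0,0
L1 α=0: [0, 0, 0]
L3 α=1/3: [203/3, 31, 57]
L4 α=2/7: [1951/21, 629/7, 573/7]
→ [93, 90, 82]

query (0,3) [L1,L5,L6] — begin 0,0,0
L1 α=5/6: [165/2, 815/6, 55/3]
L5 α=1: [216, 116, 14]
L6 α=1/2: [204, 189/2, 135/2]
= [204, 94, 68]


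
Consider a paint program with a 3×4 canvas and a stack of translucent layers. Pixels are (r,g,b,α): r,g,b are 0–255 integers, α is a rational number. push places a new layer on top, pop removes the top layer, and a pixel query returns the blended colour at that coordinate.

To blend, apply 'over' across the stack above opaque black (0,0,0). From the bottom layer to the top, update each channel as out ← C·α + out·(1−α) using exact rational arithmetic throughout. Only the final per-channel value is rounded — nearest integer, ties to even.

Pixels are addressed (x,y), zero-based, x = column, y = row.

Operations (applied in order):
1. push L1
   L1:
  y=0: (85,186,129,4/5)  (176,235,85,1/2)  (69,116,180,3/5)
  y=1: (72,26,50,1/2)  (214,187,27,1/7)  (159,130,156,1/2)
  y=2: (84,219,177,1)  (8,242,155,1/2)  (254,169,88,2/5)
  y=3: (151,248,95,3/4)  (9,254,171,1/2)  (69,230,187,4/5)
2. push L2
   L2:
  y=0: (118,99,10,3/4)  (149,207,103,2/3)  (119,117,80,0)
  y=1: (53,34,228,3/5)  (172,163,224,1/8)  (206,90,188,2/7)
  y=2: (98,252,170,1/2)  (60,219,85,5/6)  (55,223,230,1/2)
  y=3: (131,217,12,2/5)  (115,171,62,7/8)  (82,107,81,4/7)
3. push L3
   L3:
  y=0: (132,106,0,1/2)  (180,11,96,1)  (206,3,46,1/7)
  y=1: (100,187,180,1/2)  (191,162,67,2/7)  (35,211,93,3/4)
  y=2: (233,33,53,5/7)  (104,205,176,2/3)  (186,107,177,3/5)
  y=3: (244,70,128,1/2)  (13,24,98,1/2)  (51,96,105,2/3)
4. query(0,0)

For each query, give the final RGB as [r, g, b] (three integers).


query (0,0) [L1,L2,L3] — begin 0,0,0
after L1 α=4/5: [68, 744/5, 516/5]
after L2 α=3/4: [211/2, 2229/20, 333/10]
after L3 α=1/2: [475/4, 4349/40, 333/20]
= [119, 109, 17]


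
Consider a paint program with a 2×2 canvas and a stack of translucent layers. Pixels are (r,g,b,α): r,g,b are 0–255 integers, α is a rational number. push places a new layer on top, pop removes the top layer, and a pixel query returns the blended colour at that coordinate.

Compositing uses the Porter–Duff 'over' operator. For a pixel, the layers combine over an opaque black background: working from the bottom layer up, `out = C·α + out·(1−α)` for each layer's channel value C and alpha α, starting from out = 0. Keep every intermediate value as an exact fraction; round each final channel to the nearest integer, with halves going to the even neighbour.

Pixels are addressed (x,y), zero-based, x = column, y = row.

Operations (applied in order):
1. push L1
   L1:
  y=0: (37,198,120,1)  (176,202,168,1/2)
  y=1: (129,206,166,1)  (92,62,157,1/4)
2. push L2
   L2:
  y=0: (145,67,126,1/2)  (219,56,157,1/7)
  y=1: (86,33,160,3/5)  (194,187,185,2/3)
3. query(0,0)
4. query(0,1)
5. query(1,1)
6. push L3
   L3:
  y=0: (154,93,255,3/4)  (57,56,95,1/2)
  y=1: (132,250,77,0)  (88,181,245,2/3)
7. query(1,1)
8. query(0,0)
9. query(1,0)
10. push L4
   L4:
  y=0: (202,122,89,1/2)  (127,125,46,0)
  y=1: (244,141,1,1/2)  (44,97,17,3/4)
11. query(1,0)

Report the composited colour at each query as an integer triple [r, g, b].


at x=0,y=0 over L1,L2:
after L1 α=1: [37, 198, 120]
after L2 α=1/2: [91, 265/2, 123]
→ [91, 132, 123]

query (0,1) [L1,L2] — begin 0,0,0
after L1 α=1: [129, 206, 166]
after L2 α=3/5: [516/5, 511/5, 812/5]
rounded: [103, 102, 162]

at x=1,y=1 over L1,L2:
+L1 (α=1/4) → [23, 31/2, 157/4]
+L2 (α=2/3) → [137, 779/6, 1637/12]
→ [137, 130, 136]

at x=1,y=1 over L1,L2,L3:
L1 α=1/4: [23, 31/2, 157/4]
L2 α=2/3: [137, 779/6, 1637/12]
L3 α=2/3: [313/3, 2951/18, 7517/36]
rounded: [104, 164, 209]

(0,0) stack=L1,L2,L3; from [0,0,0]:
+L1 (α=1) → [37, 198, 120]
+L2 (α=1/2) → [91, 265/2, 123]
+L3 (α=3/4) → [553/4, 823/8, 222]
= [138, 103, 222]

(1,0) stack=L1,L2,L3; from [0,0,0]:
+L1 (α=1/2) → [88, 101, 84]
+L2 (α=1/7) → [747/7, 662/7, 661/7]
+L3 (α=1/2) → [573/7, 527/7, 663/7]
→ [82, 75, 95]

(1,0) stack=L1,L2,L3,L4; from [0,0,0]:
L1 α=1/2: [88, 101, 84]
L2 α=1/7: [747/7, 662/7, 661/7]
L3 α=1/2: [573/7, 527/7, 663/7]
L4 α=0: [573/7, 527/7, 663/7]
→ [82, 75, 95]


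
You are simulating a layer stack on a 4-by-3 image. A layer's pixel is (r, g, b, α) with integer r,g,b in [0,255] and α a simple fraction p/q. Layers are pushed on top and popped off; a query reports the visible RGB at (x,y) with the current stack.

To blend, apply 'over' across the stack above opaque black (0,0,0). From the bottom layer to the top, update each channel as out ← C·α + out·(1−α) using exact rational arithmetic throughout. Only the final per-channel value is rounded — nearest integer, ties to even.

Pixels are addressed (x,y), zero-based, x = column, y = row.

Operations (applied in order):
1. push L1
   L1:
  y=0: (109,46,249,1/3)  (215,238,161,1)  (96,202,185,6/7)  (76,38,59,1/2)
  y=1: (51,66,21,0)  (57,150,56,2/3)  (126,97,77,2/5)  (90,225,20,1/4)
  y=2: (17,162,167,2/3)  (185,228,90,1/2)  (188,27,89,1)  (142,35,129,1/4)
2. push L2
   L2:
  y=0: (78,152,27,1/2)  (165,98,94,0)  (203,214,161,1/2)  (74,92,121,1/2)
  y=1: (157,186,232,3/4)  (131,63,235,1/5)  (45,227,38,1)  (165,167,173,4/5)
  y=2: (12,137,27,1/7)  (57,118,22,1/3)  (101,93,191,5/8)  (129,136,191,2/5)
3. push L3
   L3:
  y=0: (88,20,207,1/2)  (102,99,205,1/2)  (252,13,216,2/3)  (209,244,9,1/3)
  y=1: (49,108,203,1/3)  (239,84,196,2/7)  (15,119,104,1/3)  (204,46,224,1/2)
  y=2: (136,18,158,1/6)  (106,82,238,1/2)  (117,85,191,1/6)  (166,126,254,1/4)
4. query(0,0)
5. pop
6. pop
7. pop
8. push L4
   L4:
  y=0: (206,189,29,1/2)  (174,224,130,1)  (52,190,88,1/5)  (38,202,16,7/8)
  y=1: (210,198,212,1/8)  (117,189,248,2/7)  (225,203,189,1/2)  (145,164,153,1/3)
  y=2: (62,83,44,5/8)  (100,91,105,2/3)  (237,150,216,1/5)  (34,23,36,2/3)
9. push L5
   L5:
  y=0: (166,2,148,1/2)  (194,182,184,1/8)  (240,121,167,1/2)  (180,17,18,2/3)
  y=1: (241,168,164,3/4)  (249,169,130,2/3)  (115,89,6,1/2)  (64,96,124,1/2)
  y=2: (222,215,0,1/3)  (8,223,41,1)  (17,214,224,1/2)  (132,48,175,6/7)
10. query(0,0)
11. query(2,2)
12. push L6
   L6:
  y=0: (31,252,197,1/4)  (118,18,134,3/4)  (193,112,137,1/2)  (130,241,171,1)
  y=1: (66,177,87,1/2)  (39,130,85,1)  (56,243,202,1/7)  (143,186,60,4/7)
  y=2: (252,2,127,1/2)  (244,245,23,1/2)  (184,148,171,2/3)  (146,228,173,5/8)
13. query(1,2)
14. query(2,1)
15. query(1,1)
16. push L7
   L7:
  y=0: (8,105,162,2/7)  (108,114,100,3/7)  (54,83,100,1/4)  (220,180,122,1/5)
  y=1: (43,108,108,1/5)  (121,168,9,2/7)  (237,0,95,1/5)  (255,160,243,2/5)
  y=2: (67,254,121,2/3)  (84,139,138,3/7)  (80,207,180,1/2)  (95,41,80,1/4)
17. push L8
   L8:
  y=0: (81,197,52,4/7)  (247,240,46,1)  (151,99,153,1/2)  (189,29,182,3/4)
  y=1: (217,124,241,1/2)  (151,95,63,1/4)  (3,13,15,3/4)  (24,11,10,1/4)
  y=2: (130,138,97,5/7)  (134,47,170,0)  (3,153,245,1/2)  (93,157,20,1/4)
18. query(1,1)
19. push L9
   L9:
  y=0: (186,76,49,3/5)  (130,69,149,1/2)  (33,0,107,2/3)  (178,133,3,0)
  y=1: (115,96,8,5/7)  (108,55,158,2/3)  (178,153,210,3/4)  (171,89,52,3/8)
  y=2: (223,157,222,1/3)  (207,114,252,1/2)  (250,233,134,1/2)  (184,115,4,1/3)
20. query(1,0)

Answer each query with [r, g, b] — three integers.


at x=0,y=0 over L1,L2,L3:
L1 α=1/3: [109/3, 46/3, 83]
L2 α=1/2: [343/6, 251/3, 55]
L3 α=1/2: [871/12, 311/6, 131]
→ [73, 52, 131]

(0,0) stack=L4,L5; from [0,0,0]:
L4 α=1/2: [103, 189/2, 29/2]
L5 α=1/2: [269/2, 193/4, 325/4]
= [134, 48, 81]

at x=2,y=2 over L4,L5:
+L4 (α=1/5) → [237/5, 30, 216/5]
+L5 (α=1/2) → [161/5, 122, 668/5]
= [32, 122, 134]

at x=1,y=2 over L4,L5,L6:
+L4 (α=2/3) → [200/3, 182/3, 70]
+L5 (α=1) → [8, 223, 41]
+L6 (α=1/2) → [126, 234, 32]
= [126, 234, 32]

query (2,1) [L4,L5,L6] — begin 0,0,0
L4 α=1/2: [225/2, 203/2, 189/2]
L5 α=1/2: [455/4, 381/4, 201/4]
L6 α=1/7: [211/2, 1629/14, 1007/14]
= [106, 116, 72]

query (1,1) [L4,L5,L6] — begin 0,0,0
L4 α=2/7: [234/7, 54, 496/7]
L5 α=2/3: [1240/7, 392/3, 772/7]
L6 α=1: [39, 130, 85]
rounded: [39, 130, 85]

(1,1) stack=L4,L5,L6,L7,L8; from [0,0,0]:
+L4 (α=2/7) → [234/7, 54, 496/7]
+L5 (α=2/3) → [1240/7, 392/3, 772/7]
+L6 (α=1) → [39, 130, 85]
+L7 (α=2/7) → [437/7, 986/7, 443/7]
+L8 (α=1/4) → [592/7, 3623/28, 885/14]
= [85, 129, 63]

(1,0) stack=L4,L5,L6,L7,L8,L9; from [0,0,0]:
+L4 (α=1) → [174, 224, 130]
+L5 (α=1/8) → [353/2, 875/4, 547/4]
+L6 (α=3/4) → [1061/8, 1091/16, 2155/16]
+L7 (α=3/7) → [1709/14, 2459/28, 3355/28]
+L8 (α=1) → [247, 240, 46]
+L9 (α=1/2) → [377/2, 309/2, 195/2]
rounded: [188, 154, 98]


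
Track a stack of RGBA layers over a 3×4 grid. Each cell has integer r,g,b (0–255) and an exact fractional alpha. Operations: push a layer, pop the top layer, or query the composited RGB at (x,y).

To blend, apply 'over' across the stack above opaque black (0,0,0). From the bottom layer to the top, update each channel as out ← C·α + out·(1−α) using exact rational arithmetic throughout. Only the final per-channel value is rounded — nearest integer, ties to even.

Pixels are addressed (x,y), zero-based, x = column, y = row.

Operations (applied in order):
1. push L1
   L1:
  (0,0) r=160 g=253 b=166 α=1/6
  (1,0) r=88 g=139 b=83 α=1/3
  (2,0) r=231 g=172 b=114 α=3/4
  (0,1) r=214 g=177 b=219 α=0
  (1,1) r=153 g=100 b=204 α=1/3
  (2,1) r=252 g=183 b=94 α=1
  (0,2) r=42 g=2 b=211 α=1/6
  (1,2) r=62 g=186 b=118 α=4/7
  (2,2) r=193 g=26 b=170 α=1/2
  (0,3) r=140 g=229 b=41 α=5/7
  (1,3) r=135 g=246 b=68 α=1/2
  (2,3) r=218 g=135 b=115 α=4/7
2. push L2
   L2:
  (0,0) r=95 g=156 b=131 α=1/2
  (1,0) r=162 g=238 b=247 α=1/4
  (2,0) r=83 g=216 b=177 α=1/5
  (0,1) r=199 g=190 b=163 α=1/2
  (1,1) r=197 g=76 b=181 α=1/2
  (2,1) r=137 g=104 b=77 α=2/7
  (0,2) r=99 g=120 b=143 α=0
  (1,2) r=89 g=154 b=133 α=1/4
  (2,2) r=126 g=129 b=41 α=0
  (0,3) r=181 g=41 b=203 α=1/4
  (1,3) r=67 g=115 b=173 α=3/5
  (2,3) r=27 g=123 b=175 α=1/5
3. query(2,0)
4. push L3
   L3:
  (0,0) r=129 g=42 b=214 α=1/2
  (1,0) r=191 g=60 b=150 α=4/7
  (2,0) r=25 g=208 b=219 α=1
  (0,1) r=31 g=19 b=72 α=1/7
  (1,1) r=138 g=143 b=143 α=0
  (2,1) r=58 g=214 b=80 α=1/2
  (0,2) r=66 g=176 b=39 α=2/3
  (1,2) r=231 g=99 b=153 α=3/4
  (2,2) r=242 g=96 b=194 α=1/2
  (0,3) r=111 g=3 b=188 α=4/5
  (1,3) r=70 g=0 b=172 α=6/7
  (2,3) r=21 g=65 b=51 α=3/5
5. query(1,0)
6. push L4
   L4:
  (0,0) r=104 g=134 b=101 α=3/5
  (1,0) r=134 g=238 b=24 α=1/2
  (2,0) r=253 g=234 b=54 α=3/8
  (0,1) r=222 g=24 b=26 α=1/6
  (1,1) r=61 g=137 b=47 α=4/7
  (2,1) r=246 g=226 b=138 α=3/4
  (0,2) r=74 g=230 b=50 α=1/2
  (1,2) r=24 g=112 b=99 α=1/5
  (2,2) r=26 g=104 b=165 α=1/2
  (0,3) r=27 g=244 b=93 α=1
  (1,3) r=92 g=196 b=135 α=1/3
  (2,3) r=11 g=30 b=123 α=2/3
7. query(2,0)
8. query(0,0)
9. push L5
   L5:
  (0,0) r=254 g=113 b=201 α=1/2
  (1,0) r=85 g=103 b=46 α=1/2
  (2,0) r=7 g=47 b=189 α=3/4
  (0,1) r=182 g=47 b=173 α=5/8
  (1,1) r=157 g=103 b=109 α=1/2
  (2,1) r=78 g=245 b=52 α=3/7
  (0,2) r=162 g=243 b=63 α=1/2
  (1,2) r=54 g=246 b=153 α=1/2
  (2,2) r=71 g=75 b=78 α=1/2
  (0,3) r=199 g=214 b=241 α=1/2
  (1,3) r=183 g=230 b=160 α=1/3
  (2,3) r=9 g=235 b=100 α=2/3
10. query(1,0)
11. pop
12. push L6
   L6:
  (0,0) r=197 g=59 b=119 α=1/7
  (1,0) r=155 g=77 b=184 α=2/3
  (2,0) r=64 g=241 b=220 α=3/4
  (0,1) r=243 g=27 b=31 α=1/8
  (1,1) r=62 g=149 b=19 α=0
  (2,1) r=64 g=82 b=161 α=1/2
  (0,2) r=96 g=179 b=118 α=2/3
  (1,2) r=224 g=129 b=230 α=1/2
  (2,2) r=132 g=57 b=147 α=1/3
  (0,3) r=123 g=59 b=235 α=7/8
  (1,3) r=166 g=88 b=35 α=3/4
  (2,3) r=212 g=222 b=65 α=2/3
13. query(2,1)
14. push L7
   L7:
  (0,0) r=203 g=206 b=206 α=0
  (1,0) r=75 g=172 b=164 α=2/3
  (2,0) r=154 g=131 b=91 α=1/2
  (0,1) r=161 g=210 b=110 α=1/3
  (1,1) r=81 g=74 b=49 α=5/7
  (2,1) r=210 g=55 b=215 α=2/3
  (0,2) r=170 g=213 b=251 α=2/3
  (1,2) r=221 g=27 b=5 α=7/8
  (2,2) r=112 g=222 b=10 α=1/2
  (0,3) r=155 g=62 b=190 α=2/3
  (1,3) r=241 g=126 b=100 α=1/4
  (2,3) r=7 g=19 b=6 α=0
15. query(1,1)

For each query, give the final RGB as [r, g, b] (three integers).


at x=2,y=0 over L1,L2:
+L1 (α=3/4) → [693/4, 129, 171/2]
+L2 (α=1/5) → [776/5, 732/5, 519/5]
= [155, 146, 104]

(1,0) stack=L1,L2,L3; from [0,0,0]:
after L1 α=1/3: [88/3, 139/3, 83/3]
after L2 α=1/4: [125/2, 377/4, 165/2]
after L3 α=4/7: [1903/14, 2091/28, 1695/14]
rounded: [136, 75, 121]

query (2,0) [L1,L2,L3,L4] — begin 0,0,0
L1 α=3/4: [693/4, 129, 171/2]
L2 α=1/5: [776/5, 732/5, 519/5]
L3 α=1: [25, 208, 219]
L4 α=3/8: [221/2, 871/4, 1257/8]
rounded: [110, 218, 157]

query (0,0) [L1,L2,L3,L4] — begin 0,0,0
+L1 (α=1/6) → [80/3, 253/6, 83/3]
+L2 (α=1/2) → [365/6, 1189/12, 238/3]
+L3 (α=1/2) → [1139/12, 1693/24, 440/3]
+L4 (α=3/5) → [3011/30, 6517/60, 1789/15]
→ [100, 109, 119]

query (1,0) [L1,L2,L3,L4,L5] — begin 0,0,0
L1 α=1/3: [88/3, 139/3, 83/3]
L2 α=1/4: [125/2, 377/4, 165/2]
L3 α=4/7: [1903/14, 2091/28, 1695/14]
L4 α=1/2: [3779/28, 8755/56, 2031/28]
L5 α=1/2: [6159/56, 14523/112, 3319/56]
= [110, 130, 59]

query (2,1) [L1,L2,L3,L4,L6] — begin 0,0,0
L1 α=1: [252, 183, 94]
L2 α=2/7: [1534/7, 1123/7, 624/7]
L3 α=1/2: [970/7, 2621/14, 592/7]
L4 α=3/4: [1534/7, 12113/56, 1745/14]
L6 α=1/2: [991/7, 16705/112, 3999/28]
rounded: [142, 149, 143]

(1,1) stack=L1,L2,L3,L4,L6,L7; from [0,0,0]:
after L1 α=1/3: [51, 100/3, 68]
after L2 α=1/2: [124, 164/3, 249/2]
after L3 α=0: [124, 164/3, 249/2]
after L4 α=4/7: [88, 712/7, 1123/14]
after L6 α=0: [88, 712/7, 1123/14]
after L7 α=5/7: [83, 4014/49, 2838/49]
rounded: [83, 82, 58]


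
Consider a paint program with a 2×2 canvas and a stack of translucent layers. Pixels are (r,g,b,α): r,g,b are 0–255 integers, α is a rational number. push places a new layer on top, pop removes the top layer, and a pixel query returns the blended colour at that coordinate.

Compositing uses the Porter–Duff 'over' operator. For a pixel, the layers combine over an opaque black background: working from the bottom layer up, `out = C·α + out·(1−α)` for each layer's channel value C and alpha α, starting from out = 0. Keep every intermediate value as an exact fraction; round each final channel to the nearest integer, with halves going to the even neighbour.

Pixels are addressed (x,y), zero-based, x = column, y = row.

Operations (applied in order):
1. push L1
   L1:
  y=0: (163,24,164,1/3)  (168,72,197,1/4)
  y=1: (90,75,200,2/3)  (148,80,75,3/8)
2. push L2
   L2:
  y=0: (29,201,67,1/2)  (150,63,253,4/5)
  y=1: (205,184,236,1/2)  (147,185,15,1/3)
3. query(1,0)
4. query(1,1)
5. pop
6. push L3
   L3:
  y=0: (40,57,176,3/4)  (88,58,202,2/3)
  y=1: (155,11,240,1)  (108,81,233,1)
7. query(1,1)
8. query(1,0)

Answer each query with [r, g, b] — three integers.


query (1,0) [L1,L2] — begin 0,0,0
after L1 α=1/4: [42, 18, 197/4]
after L2 α=4/5: [642/5, 54, 849/4]
→ [128, 54, 212]

query (1,1) [L1,L2] — begin 0,0,0
+L1 (α=3/8) → [111/2, 30, 225/8]
+L2 (α=1/3) → [86, 245/3, 95/4]
= [86, 82, 24]

(1,1) stack=L1,L3; from [0,0,0]:
+L1 (α=3/8) → [111/2, 30, 225/8]
+L3 (α=1) → [108, 81, 233]
rounded: [108, 81, 233]

query (1,0) [L1,L3] — begin 0,0,0
L1 α=1/4: [42, 18, 197/4]
L3 α=2/3: [218/3, 134/3, 1813/12]
rounded: [73, 45, 151]


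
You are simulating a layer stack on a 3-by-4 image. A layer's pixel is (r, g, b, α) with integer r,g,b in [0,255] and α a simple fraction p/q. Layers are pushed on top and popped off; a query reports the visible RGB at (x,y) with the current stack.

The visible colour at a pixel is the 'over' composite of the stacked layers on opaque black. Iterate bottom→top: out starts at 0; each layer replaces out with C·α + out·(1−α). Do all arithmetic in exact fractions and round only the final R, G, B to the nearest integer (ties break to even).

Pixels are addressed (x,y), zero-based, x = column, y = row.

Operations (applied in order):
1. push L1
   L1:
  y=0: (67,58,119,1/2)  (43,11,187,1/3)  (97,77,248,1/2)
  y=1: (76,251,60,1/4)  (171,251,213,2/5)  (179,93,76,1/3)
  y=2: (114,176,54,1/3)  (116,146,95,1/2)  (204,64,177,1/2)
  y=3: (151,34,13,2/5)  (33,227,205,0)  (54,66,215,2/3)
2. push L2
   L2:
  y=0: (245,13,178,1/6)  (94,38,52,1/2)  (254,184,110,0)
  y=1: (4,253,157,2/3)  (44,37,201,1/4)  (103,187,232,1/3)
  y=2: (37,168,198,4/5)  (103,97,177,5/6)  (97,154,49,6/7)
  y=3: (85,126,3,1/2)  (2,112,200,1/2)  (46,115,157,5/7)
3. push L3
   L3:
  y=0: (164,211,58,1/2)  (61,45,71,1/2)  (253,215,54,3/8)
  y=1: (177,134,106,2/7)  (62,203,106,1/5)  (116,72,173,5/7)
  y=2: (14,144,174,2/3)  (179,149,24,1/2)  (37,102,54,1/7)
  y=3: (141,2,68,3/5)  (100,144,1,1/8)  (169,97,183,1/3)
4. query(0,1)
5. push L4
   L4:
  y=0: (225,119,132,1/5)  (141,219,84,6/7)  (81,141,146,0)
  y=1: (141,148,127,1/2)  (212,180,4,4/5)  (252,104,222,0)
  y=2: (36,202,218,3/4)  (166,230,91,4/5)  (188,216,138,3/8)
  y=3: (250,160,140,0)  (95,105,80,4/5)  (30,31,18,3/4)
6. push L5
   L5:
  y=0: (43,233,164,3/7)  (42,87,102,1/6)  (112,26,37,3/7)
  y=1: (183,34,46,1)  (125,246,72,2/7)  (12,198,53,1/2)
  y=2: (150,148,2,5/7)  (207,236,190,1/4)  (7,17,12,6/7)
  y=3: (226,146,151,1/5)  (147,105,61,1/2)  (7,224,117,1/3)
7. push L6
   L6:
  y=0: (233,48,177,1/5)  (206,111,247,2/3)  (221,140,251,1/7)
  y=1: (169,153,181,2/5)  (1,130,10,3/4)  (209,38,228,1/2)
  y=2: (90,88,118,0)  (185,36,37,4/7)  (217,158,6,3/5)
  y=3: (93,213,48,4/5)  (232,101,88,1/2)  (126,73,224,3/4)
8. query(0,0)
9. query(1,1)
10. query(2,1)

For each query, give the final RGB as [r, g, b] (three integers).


(0,1) stack=L1,L2,L3; from [0,0,0]:
L1 α=1/4: [19, 251/4, 15]
L2 α=2/3: [9, 2275/12, 329/3]
L3 α=2/7: [57, 14591/84, 2281/21]
→ [57, 174, 109]

(0,0) stack=L1,L2,L3,L4,L5,L6; from [0,0,0]:
after L1 α=1/2: [67/2, 29, 119/2]
after L2 α=1/6: [275/4, 79/3, 317/4]
after L3 α=1/2: [931/8, 356/3, 549/8]
after L4 α=1/5: [1381/10, 1781/15, 813/10]
after L5 α=3/7: [3407/35, 17609/105, 4086/35]
after L6 α=1/5: [21783/175, 75476/525, 22539/175]
→ [124, 144, 129]

query (1,1) [L1,L2,L3,L4,L5,L6] — begin 0,0,0
+L1 (α=2/5) → [342/5, 502/5, 426/5]
+L2 (α=1/4) → [623/10, 1691/20, 2283/20]
+L3 (α=1/5) → [1556/25, 2706/25, 2813/25]
+L4 (α=4/5) → [22756/125, 20706/125, 3213/125]
+L5 (α=2/7) → [29006/175, 33006/175, 6813/175]
+L6 (α=3/4) → [29531/700, 25314/175, 12063/700]
= [42, 145, 17]

at x=2,y=1 over L1,L2,L3,L4,L5,L6:
+L1 (α=1/3) → [179/3, 31, 76/3]
+L2 (α=1/3) → [667/9, 83, 848/9]
+L3 (α=5/7) → [6554/63, 526/7, 9481/63]
+L4 (α=0) → [6554/63, 526/7, 9481/63]
+L5 (α=1/2) → [3655/63, 956/7, 6410/63]
+L6 (α=1/2) → [8411/63, 611/7, 10387/63]
rounded: [134, 87, 165]


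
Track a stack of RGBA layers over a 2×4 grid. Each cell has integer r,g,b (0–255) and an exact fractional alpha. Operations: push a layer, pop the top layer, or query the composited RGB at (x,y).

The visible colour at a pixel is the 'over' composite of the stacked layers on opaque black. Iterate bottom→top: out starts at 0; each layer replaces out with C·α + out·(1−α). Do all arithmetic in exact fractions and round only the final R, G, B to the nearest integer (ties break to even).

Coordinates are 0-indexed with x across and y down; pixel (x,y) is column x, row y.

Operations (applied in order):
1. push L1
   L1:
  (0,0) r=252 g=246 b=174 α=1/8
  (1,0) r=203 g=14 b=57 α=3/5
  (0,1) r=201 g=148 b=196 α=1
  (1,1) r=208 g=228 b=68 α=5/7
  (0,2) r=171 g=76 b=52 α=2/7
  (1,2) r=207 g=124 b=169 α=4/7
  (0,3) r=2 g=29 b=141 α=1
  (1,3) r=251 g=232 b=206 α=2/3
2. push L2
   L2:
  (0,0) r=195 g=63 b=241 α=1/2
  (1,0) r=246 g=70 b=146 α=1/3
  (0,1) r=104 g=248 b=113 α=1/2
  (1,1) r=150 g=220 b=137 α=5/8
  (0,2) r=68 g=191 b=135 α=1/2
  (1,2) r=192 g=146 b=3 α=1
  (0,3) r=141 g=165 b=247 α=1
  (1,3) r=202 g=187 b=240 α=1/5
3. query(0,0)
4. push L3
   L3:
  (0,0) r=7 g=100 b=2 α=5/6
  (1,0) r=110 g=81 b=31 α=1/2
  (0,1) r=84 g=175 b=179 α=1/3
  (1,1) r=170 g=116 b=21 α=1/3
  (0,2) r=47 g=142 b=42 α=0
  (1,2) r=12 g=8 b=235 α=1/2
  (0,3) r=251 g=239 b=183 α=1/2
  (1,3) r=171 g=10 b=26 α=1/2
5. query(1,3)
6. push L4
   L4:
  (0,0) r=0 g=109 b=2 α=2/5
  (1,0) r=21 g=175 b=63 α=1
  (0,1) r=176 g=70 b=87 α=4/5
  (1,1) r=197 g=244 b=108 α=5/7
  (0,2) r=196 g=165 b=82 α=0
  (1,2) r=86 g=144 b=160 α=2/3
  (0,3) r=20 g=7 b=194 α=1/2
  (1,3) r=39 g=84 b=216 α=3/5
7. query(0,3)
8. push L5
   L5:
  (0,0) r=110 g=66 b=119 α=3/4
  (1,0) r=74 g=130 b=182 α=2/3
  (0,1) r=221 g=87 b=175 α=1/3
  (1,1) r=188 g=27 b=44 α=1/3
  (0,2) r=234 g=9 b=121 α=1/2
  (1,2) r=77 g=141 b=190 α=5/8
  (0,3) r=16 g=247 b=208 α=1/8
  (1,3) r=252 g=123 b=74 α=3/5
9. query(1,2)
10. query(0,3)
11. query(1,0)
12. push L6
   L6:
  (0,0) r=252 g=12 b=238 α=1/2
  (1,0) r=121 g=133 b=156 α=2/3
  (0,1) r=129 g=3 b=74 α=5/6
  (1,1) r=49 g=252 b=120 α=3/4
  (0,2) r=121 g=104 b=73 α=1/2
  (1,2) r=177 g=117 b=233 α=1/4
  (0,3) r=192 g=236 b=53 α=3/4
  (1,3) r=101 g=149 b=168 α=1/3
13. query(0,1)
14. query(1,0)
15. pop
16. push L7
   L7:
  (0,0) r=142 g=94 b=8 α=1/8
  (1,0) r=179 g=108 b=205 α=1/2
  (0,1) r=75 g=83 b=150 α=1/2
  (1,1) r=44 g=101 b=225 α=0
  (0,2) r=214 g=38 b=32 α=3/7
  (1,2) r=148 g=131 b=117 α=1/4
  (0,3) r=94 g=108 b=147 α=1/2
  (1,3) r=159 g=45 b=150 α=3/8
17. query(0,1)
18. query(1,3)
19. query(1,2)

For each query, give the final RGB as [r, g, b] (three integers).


query (0,0) [L1,L2] — begin 0,0,0
+L1 (α=1/8) → [63/2, 123/4, 87/4]
+L2 (α=1/2) → [453/4, 375/8, 1051/8]
→ [113, 47, 131]

at x=1,y=3 over L1,L2,L3:
after L1 α=2/3: [502/3, 464/3, 412/3]
after L2 α=1/5: [2614/15, 2417/15, 2368/15]
after L3 α=1/2: [5179/30, 2567/30, 1379/15]
→ [173, 86, 92]

at x=0,y=3 over L1,L2,L3,L4:
+L1 (α=1) → [2, 29, 141]
+L2 (α=1) → [141, 165, 247]
+L3 (α=1/2) → [196, 202, 215]
+L4 (α=1/2) → [108, 209/2, 409/2]
→ [108, 104, 204]

(1,2) stack=L1,L2,L3,L4,L5; from [0,0,0]:
after L1 α=4/7: [828/7, 496/7, 676/7]
after L2 α=1: [192, 146, 3]
after L3 α=1/2: [102, 77, 119]
after L4 α=2/3: [274/3, 365/3, 439/3]
after L5 α=5/8: [659/8, 535/4, 1389/8]
→ [82, 134, 174]

(0,3) stack=L1,L2,L3,L4,L5; from [0,0,0]:
after L1 α=1: [2, 29, 141]
after L2 α=1: [141, 165, 247]
after L3 α=1/2: [196, 202, 215]
after L4 α=1/2: [108, 209/2, 409/2]
after L5 α=1/8: [193/2, 1957/16, 3279/16]
rounded: [96, 122, 205]

query (1,0) [L1,L2,L3,L4,L5] — begin 0,0,0
L1 α=3/5: [609/5, 42/5, 171/5]
L2 α=1/3: [816/5, 434/15, 1072/15]
L3 α=1/2: [683/5, 1649/30, 1537/30]
L4 α=1: [21, 175, 63]
L5 α=2/3: [169/3, 145, 427/3]
rounded: [56, 145, 142]

at x=0,y=1 over L1,L2,L3,L4,L5,L6:
after L1 α=1: [201, 148, 196]
after L2 α=1/2: [305/2, 198, 309/2]
after L3 α=1/3: [389/3, 571/3, 488/3]
after L4 α=4/5: [2501/15, 1411/15, 1532/15]
after L5 α=1/3: [8317/45, 4127/45, 5689/45]
after L6 α=5/6: [18671/135, 2401/135, 22339/270]
rounded: [138, 18, 83]

at x=1,y=0 over L1,L2,L3,L4,L5,L6:
L1 α=3/5: [609/5, 42/5, 171/5]
L2 α=1/3: [816/5, 434/15, 1072/15]
L3 α=1/2: [683/5, 1649/30, 1537/30]
L4 α=1: [21, 175, 63]
L5 α=2/3: [169/3, 145, 427/3]
L6 α=2/3: [895/9, 137, 1363/9]
→ [99, 137, 151]

(0,1) stack=L1,L2,L3,L4,L5,L7; from [0,0,0]:
after L1 α=1: [201, 148, 196]
after L2 α=1/2: [305/2, 198, 309/2]
after L3 α=1/3: [389/3, 571/3, 488/3]
after L4 α=4/5: [2501/15, 1411/15, 1532/15]
after L5 α=1/3: [8317/45, 4127/45, 5689/45]
after L7 α=1/2: [5846/45, 3931/45, 12439/90]
= [130, 87, 138]

(1,3) stack=L1,L2,L3,L4,L5,L7; from [0,0,0]:
L1 α=2/3: [502/3, 464/3, 412/3]
L2 α=1/5: [2614/15, 2417/15, 2368/15]
L3 α=1/2: [5179/30, 2567/30, 1379/15]
L4 α=3/5: [6934/75, 6347/75, 12478/75]
L5 α=3/5: [70568/375, 40369/375, 41606/375]
L7 α=3/8: [106343/600, 25247/300, 18839/150]
→ [177, 84, 126]

query (1,2) [L1,L2,L3,L4,L5,L7] — begin 0,0,0
L1 α=4/7: [828/7, 496/7, 676/7]
L2 α=1: [192, 146, 3]
L3 α=1/2: [102, 77, 119]
L4 α=2/3: [274/3, 365/3, 439/3]
L5 α=5/8: [659/8, 535/4, 1389/8]
L7 α=1/4: [3161/32, 2129/16, 5103/32]
→ [99, 133, 159]


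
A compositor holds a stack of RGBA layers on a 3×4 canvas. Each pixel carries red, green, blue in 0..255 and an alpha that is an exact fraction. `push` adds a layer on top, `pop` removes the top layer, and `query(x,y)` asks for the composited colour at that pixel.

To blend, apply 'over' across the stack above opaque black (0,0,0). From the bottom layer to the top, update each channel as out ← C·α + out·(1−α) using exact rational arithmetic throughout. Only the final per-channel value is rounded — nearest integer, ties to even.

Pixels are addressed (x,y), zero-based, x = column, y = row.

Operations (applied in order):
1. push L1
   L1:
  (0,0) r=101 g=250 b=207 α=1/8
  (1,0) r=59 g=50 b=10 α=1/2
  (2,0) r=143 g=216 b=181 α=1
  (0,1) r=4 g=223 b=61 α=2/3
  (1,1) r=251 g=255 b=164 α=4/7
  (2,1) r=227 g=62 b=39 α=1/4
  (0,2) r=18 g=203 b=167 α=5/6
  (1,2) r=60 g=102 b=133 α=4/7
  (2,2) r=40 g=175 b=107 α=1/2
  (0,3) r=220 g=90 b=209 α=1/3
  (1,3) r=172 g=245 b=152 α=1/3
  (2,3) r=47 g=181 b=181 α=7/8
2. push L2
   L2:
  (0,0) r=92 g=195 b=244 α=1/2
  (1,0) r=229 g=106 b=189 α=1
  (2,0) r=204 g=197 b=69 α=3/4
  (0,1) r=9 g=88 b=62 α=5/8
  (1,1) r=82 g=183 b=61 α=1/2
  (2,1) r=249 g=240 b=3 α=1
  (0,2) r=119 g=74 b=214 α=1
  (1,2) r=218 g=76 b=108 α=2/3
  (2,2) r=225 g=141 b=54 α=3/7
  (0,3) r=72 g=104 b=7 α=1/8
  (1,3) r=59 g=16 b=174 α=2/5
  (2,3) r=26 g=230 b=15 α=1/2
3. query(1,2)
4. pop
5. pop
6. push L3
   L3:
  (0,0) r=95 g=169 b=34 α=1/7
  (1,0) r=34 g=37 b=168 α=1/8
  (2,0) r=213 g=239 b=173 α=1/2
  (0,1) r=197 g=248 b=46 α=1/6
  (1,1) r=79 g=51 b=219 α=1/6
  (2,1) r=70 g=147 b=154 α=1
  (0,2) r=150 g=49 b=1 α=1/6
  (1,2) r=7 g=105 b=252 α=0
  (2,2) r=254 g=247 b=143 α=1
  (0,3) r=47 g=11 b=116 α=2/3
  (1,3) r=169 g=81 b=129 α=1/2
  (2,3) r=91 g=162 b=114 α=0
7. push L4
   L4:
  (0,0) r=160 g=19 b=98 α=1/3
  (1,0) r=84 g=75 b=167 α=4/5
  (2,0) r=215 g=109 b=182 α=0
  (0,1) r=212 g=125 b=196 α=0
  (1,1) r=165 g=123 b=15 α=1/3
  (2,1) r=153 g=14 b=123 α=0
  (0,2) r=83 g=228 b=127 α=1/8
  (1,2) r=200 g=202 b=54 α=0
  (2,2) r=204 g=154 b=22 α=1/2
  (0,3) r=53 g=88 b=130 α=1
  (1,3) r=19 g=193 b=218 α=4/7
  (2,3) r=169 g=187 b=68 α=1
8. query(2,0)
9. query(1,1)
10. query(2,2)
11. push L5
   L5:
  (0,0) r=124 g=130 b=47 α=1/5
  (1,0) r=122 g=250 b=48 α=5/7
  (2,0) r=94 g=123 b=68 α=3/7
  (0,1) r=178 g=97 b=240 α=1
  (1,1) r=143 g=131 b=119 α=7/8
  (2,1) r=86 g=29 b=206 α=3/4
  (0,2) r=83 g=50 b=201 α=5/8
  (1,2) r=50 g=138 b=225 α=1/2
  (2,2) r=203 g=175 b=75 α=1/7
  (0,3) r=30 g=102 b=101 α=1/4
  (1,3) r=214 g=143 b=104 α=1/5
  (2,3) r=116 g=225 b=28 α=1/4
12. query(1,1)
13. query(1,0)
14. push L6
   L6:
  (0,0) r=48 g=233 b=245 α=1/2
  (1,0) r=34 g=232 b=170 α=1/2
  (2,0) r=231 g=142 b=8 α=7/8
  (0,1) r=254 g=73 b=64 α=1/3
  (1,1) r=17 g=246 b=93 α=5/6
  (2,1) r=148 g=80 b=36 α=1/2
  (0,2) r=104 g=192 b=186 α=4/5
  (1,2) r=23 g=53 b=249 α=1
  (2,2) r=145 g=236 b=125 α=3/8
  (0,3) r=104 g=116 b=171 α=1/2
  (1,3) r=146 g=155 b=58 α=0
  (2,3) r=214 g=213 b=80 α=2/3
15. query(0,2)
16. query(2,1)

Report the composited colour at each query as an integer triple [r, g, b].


at x=1,y=2 over L1,L2:
+L1 (α=4/7) → [240/7, 408/7, 76]
+L2 (α=2/3) → [3292/21, 1472/21, 292/3]
→ [157, 70, 97]

query (2,0) [L3,L4] — begin 0,0,0
after L3 α=1/2: [213/2, 239/2, 173/2]
after L4 α=0: [213/2, 239/2, 173/2]
rounded: [106, 120, 86]

(1,1) stack=L3,L4; from [0,0,0]:
L3 α=1/6: [79/6, 17/2, 73/2]
L4 α=1/3: [574/9, 140/3, 88/3]
= [64, 47, 29]

query (2,2) [L3,L4] — begin 0,0,0
after L3 α=1: [254, 247, 143]
after L4 α=1/2: [229, 401/2, 165/2]
→ [229, 200, 82]

query (1,1) [L3,L4,L5] — begin 0,0,0
after L3 α=1/6: [79/6, 17/2, 73/2]
after L4 α=1/3: [574/9, 140/3, 88/3]
after L5 α=7/8: [9583/72, 2891/24, 2587/24]
= [133, 120, 108]

query (1,0) [L3,L4,L5] — begin 0,0,0
+L3 (α=1/8) → [17/4, 37/8, 21]
+L4 (α=4/5) → [1361/20, 2437/40, 689/5]
+L5 (α=5/7) → [7461/70, 27437/140, 2578/35]
= [107, 196, 74]

at x=0,y=2 over L3,L4,L5,L6:
+L3 (α=1/6) → [25, 49/6, 1/6]
+L4 (α=1/8) → [129/4, 1711/48, 769/48]
+L5 (α=5/8) → [2047/32, 5711/128, 16849/128]
+L6 (α=4/5) → [15359/160, 20803/128, 112081/640]
= [96, 163, 175]

at x=2,y=1 over L3,L4,L5,L6:
L3 α=1: [70, 147, 154]
L4 α=0: [70, 147, 154]
L5 α=3/4: [82, 117/2, 193]
L6 α=1/2: [115, 277/4, 229/2]
rounded: [115, 69, 114]


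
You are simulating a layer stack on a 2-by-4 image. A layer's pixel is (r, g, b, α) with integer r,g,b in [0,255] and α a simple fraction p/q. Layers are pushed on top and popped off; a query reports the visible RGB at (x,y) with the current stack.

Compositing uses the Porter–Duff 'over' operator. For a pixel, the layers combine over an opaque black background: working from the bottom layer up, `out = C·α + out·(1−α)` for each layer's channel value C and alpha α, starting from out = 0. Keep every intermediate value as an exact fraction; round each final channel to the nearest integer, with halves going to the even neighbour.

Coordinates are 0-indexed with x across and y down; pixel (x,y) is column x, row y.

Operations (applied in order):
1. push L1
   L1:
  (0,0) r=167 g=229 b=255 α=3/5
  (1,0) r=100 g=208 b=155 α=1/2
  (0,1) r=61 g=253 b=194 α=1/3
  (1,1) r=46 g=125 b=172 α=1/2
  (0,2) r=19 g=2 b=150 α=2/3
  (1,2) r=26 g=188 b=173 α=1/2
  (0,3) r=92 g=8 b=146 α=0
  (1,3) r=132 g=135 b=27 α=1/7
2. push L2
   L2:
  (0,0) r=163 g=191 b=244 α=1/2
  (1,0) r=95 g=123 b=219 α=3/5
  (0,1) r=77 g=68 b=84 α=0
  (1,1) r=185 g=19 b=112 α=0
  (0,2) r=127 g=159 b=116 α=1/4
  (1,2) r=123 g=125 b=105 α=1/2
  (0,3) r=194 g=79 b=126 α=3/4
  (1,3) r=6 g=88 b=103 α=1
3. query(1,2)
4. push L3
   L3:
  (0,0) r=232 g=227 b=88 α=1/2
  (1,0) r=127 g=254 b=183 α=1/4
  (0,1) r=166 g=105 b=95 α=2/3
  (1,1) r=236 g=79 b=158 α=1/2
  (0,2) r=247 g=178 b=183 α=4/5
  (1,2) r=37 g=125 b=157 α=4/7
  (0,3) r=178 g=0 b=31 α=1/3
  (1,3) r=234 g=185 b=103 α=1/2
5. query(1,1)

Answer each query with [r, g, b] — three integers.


(1,2) stack=L1,L2; from [0,0,0]:
after L1 α=1/2: [13, 94, 173/2]
after L2 α=1/2: [68, 219/2, 383/4]
= [68, 110, 96]

(1,1) stack=L1,L2,L3; from [0,0,0]:
+L1 (α=1/2) → [23, 125/2, 86]
+L2 (α=0) → [23, 125/2, 86]
+L3 (α=1/2) → [259/2, 283/4, 122]
→ [130, 71, 122]


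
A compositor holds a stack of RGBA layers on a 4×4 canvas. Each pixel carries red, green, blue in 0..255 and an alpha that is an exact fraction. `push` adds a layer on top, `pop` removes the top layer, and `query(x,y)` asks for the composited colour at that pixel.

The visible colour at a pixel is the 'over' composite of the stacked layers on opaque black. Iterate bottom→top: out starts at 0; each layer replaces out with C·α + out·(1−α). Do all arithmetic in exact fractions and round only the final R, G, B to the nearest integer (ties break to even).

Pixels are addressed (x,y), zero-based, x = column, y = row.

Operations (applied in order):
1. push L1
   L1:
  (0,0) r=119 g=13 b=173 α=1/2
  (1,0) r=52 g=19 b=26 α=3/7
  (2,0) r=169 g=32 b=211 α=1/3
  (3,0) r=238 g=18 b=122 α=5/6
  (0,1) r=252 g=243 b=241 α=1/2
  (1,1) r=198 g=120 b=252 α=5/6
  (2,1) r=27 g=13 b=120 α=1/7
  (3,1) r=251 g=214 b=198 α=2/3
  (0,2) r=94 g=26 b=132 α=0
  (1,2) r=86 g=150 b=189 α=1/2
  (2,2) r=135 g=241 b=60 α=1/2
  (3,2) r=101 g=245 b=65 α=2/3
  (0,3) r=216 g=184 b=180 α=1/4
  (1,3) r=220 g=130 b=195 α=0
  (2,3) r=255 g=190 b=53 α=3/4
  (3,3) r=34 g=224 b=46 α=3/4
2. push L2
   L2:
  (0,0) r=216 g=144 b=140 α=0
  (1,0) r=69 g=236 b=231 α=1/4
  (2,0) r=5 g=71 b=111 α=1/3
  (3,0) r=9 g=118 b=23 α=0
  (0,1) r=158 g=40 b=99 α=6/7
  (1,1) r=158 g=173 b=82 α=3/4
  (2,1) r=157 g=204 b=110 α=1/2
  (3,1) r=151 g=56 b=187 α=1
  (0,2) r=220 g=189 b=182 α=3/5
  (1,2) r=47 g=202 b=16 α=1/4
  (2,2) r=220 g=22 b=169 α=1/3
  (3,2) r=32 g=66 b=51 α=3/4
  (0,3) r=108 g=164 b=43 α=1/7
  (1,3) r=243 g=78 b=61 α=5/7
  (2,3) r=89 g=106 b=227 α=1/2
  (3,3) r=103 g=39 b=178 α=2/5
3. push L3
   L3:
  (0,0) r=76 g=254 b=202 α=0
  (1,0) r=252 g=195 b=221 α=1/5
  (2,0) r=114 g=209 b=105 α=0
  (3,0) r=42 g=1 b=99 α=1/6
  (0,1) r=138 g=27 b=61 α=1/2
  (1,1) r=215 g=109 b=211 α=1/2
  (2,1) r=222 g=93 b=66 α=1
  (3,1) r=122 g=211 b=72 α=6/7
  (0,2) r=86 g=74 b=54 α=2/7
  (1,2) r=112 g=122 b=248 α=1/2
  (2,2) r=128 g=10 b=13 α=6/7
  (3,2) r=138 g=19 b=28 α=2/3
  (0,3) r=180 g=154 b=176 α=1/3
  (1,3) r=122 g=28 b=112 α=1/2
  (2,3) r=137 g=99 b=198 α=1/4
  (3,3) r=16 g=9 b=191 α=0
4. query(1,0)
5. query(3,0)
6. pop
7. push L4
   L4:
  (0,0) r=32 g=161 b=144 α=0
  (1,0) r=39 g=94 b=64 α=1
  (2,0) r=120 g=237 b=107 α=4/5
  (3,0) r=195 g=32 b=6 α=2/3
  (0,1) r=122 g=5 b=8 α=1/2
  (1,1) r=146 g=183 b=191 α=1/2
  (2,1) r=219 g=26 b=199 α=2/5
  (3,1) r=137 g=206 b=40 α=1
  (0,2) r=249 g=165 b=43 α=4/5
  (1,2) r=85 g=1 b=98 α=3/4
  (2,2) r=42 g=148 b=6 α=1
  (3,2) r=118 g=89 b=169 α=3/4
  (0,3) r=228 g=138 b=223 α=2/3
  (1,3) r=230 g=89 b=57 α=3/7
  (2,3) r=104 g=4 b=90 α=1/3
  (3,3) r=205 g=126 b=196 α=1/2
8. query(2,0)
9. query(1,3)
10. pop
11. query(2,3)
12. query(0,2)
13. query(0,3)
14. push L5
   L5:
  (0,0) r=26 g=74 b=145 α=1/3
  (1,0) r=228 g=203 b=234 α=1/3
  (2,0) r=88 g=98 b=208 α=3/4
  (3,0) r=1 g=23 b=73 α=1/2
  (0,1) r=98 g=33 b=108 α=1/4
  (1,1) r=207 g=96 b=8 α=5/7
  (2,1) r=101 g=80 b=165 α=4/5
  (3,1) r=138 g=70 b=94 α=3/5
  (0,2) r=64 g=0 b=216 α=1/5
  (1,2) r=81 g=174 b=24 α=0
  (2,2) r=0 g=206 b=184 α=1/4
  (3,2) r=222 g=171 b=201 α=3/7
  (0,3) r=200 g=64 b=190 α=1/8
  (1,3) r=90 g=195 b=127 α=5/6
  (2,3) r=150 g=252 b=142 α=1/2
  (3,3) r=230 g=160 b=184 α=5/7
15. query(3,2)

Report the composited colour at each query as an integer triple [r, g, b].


query (1,0) [L1,L2,L3] — begin 0,0,0
after L1 α=3/7: [156/7, 57/7, 78/7]
after L2 α=1/4: [951/28, 1823/28, 1851/28]
after L3 α=1/5: [543/7, 3188/35, 3398/35]
= [78, 91, 97]

at x=3,y=0 over L1,L2,L3:
after L1 α=5/6: [595/3, 15, 305/3]
after L2 α=0: [595/3, 15, 305/3]
after L3 α=1/6: [3101/18, 38/3, 911/9]
rounded: [172, 13, 101]

at x=2,y=0 over L1,L2,L4:
after L1 α=1/3: [169/3, 32/3, 211/3]
after L2 α=1/3: [353/9, 277/9, 755/9]
after L4 α=4/5: [4673/45, 8809/45, 4607/45]
= [104, 196, 102]

query (1,3) [L1,L2,L4] — begin 0,0,0
L1 α=0: [0, 0, 0]
L2 α=5/7: [1215/7, 390/7, 305/7]
L4 α=3/7: [9690/49, 3429/49, 2417/49]
→ [198, 70, 49]

(2,3) stack=L1,L2; from [0,0,0]:
L1 α=3/4: [765/4, 285/2, 159/4]
L2 α=1/2: [1121/8, 497/4, 1067/8]
→ [140, 124, 133]

at x=0,y=2 over L1,L2:
after L1 α=0: [0, 0, 0]
after L2 α=3/5: [132, 567/5, 546/5]
rounded: [132, 113, 109]

at x=0,y=3 over L1,L2:
after L1 α=1/4: [54, 46, 45]
after L2 α=1/7: [432/7, 440/7, 313/7]
rounded: [62, 63, 45]

at x=3,y=2 over L1,L2,L5:
after L1 α=2/3: [202/3, 490/3, 130/3]
after L2 α=3/4: [245/6, 271/3, 589/12]
after L5 α=3/7: [2488/21, 2623/21, 2398/21]
rounded: [118, 125, 114]
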